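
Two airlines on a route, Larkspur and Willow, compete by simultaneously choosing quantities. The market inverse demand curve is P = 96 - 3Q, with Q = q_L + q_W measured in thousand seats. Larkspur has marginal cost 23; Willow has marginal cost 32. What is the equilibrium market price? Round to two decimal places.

Larkspur's profit: π_L = (96 - 3Q)q_L - (23q_L). Setting ∂π_L/∂q_L = 0: 73 - 6q_L - 3(q_W) = 0.
Willow's profit: π_W = (96 - 3Q)q_W - (32q_W). Setting ∂π_W/∂q_W = 0: 64 - 6q_W - 3(q_L) = 0.
Rearranging gives the reaction functions q_L = (73 - 3q_W)/6 and q_W = (64 - 3q_L)/6.
Substituting one into the other gives q_L = 82/9 and q_W = 55/9.
Total output Q = 137/9, so price P = 96 - 3·(137/9) = 151/3.

50.33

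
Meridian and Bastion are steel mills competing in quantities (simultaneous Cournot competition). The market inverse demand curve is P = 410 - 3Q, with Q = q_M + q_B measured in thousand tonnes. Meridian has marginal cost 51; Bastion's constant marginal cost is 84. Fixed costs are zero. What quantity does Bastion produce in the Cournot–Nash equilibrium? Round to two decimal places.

Meridian's profit: π_M = (410 - 3Q)q_M - (51q_M). Setting ∂π_M/∂q_M = 0: 359 - 6q_M - 3(q_B) = 0.
Bastion's first-order condition: 326 - 6q_B - 3(q_M) = 0.
Rearranging gives the reaction functions q_M = (359 - 3q_B)/6 and q_B = (326 - 3q_M)/6.
Solving the pair: q_M = 392/9, q_B = 293/9.

32.56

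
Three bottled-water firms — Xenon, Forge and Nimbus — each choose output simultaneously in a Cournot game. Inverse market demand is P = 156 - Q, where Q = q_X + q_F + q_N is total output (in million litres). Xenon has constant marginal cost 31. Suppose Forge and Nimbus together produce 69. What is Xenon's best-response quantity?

28

With rivals' combined output fixed at 69, Xenon's profit is π_X = (156 - 69 - q_X)q_X - (31q_X) = (87 - q_X)q_X - (31q_X).
∂π_X/∂q_X = 56 - 2q_X = 0, so q_X = 28.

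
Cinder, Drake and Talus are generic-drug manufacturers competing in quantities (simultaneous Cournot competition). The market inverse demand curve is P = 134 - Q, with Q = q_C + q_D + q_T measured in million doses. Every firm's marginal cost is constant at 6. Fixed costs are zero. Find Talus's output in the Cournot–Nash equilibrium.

32

A representative firm's profit is π_i = q_i(134 - Q) - 6q_i.
Setting ∂π_i/∂q_i = 0 with rivals' quantities fixed: 128 - 2q_i - Σ_{j≠i} q_j = 0.
By symmetry each firm produces the same amount; substituting Σ_{j≠i} q_j = 2q_i yields q_i = 128/4 = 32.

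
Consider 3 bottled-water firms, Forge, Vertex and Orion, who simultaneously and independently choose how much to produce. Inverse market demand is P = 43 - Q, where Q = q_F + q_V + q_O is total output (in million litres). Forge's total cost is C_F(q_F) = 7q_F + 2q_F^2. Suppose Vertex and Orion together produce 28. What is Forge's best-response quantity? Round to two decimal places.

With rivals' combined output fixed at 28, Forge's profit is π_F = (43 - 28 - q_F)q_F - (7q_F + 2q_F²) = (15 - q_F)q_F - (7q_F + 2q_F²).
∂π_F/∂q_F = 8 - 6q_F = 0, so q_F = 4/3.

1.33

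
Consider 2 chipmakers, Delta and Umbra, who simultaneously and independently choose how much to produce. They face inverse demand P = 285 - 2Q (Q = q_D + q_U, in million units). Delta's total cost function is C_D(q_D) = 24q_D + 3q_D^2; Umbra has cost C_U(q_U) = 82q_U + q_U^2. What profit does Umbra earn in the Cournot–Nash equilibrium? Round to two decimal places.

2175.44

Delta's profit: π_D = (285 - 2Q)q_D - (24q_D + 3q_D²). Setting ∂π_D/∂q_D = 0: 261 - 10q_D - 2(q_U) = 0.
Umbra's first-order condition: 203 - 6q_U - 2(q_D) = 0.
Best responses: q_D = (261 - 2q_U)/10, q_U = (203 - 2q_D)/6.
Substituting one into the other gives q_D = 145/7 and q_U = 377/14.
Price P = 285 - 2·(667/14) = 1328/7.
Umbra's profit: (1328/7)·(377/14) - 82·(377/14) - (377/14)² = 2175.4439.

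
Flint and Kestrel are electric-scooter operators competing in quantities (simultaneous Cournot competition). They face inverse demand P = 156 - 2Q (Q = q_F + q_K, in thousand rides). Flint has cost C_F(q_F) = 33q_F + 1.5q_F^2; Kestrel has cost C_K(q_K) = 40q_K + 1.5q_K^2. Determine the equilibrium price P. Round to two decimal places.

Flint's profit: π_F = (156 - 2Q)q_F - (33q_F + (3/2)q_F²). Setting ∂π_F/∂q_F = 0: 123 - 7q_F - 2(q_K) = 0.
Kestrel's first-order condition: 116 - 7q_K - 2(q_F) = 0.
Rearranging gives the reaction functions q_F = (123 - 2q_K)/7 and q_K = (116 - 2q_F)/7.
Substituting one into the other gives q_F = 629/45 and q_K = 566/45.
Total output Q = 239/9, so price P = 156 - 2·(239/9) = 926/9.

102.89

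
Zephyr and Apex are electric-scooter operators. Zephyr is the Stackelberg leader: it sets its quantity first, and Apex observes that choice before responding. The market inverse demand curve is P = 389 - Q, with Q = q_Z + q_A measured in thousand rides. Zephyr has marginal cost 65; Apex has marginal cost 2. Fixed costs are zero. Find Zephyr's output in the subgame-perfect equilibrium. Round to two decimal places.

130.50

The follower Apex best-responds to any q_Z: π_A = (389 - Q)q_A - 2q_A.
Setting the follower's marginal profit to zero, 387 - q_Z - 2q_A = 0, i.e. q_A = (387 - q_Z)/2.
Zephyr substitutes q_A(q_Z) into its own profit: π_Z = q_Z(389 - q_Z - (387 - q_Z)/2) - 65q_Z = (391/2 - (1/2)q_Z)q_Z - 65q_Z.
The leader's first-order condition 261/2 - q_Z = 0 yields q_Z = 261/2.
Then q_A = (387 - 261/2)/2 = 513/4.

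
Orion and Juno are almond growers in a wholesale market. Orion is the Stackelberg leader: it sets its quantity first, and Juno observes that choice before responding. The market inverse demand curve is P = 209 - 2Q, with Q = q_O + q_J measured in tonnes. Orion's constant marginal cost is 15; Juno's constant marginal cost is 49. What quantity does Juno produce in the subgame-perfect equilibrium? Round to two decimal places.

11.50

The follower Juno best-responds to any q_O: π_J = (209 - 2Q)q_J - 49q_J.
Follower FOC: 160 - 2q_O - 4q_J = 0, so q_J(q_O) = (160 - 2q_O)/4.
The leader anticipates this reaction. Substituting into P = 209 - 2Q gives P = 129 - q_O, so π_O = (129 - q_O)q_O - 15q_O.
Leader FOC: 114 - 2q_O = 0, so q_O = 57.
Then q_J = (160 - 2·57)/4 = 23/2.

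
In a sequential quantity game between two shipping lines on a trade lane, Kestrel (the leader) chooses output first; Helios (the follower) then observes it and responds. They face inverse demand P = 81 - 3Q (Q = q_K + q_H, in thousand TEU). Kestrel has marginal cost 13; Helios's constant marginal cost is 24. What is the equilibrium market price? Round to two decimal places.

Solve by backward induction. Given q_K, the follower Helios maximises π_H = (81 - 3q_K - 3q_H)q_H - 24q_H.
Setting the follower's marginal profit to zero, 57 - 3q_K - 6q_H = 0, i.e. q_H = (57 - 3q_K)/6.
The leader anticipates this reaction. Substituting into P = 81 - 3Q gives P = 105/2 - (3/2)q_K, so π_K = (105/2 - (3/2)q_K)q_K - 13q_K.
Maximising: ∂π_K/∂q_K = 79/2 - 3q_K = 0, giving q_K = 79/6.
Then q_H = (57 - 3·(79/6))/6 = 35/12.
Total output Q = 193/12, so price P = 81 - 3·(193/12) = 131/4.

32.75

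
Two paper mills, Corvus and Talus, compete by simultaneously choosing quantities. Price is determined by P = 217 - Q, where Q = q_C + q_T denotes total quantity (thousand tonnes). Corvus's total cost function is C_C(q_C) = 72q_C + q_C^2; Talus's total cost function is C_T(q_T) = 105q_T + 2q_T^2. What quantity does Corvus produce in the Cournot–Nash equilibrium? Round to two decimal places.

Corvus's profit: π_C = (217 - Q)q_C - (72q_C + q_C²). Setting ∂π_C/∂q_C = 0: 145 - 4q_C - (q_T) = 0.
Talus's first-order condition: 112 - 6q_T - (q_C) = 0.
Best responses: q_C = (145 - q_T)/4, q_T = (112 - q_C)/6.
Solving the pair: q_C = 758/23, q_T = 303/23.

32.96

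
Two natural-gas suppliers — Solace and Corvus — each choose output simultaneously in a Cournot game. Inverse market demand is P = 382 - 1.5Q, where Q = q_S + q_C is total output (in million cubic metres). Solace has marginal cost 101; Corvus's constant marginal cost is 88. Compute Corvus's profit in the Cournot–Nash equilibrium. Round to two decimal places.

Solace's profit: π_S = (382 - 1.5Q)q_S - (101q_S). Setting ∂π_S/∂q_S = 0: 281 - 3q_S - (3/2)(q_C) = 0.
Corvus's profit: π_C = (382 - 1.5Q)q_C - (88q_C). Setting ∂π_C/∂q_C = 0: 294 - 3q_C - (3/2)(q_S) = 0.
Best responses: q_S = (281 - (3/2)q_C)/3, q_C = (294 - (3/2)q_S)/3.
Solving the pair: q_S = 536/9, q_C = 614/9.
Price P = 382 - (3/2)·(1150/9) = 571/3.
Corvus's profit: (571/3 - 88)·(614/9) = 6981.4074.

6981.41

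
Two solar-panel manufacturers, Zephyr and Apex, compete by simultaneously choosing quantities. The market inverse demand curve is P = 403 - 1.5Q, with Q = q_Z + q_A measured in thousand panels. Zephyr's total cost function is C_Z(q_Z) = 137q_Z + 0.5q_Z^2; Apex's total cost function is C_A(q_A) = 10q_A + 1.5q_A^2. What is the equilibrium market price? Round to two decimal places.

Zephyr's profit: π_Z = (403 - 1.5Q)q_Z - (137q_Z + (1/2)q_Z²). Setting ∂π_Z/∂q_Z = 0: 266 - 4q_Z - (3/2)(q_A) = 0.
Apex's first-order condition: 393 - 6q_A - (3/2)(q_Z) = 0.
Rearranging gives the reaction functions q_Z = (266 - (3/2)q_A)/4 and q_A = (393 - (3/2)q_Z)/6.
Solving the pair: q_Z = 1342/29, q_A = 1564/29.
Total output Q = 100.2069, so price P = 403 - (3/2)·100.2069 = 252.6897.

252.69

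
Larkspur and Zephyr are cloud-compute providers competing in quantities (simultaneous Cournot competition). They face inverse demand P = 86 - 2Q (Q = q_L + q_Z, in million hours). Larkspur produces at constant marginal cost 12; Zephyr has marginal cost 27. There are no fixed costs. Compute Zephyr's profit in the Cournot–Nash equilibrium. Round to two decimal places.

Larkspur's profit: π_L = (86 - 2Q)q_L - (12q_L). Setting ∂π_L/∂q_L = 0: 74 - 4q_L - 2(q_Z) = 0.
Zephyr's first-order condition: 59 - 4q_Z - 2(q_L) = 0.
Rearranging gives the reaction functions q_L = (74 - 2q_Z)/4 and q_Z = (59 - 2q_L)/4.
Solving the pair: q_L = 89/6, q_Z = 22/3.
Price P = 86 - 2·(133/6) = 125/3.
Zephyr's profit: (125/3 - 27)·(22/3) = 968/9.

107.56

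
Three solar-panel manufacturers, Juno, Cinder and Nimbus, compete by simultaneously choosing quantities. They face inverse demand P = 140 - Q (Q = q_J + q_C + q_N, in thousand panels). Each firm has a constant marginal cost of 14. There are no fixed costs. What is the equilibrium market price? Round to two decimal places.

45.50

Each firm earns π_i = (140 - Q)q_i - 14q_i.
First-order condition (treating rivals' output as given): 126 - 2q_i - Σ_{j≠i} q_j = 0.
By symmetry each firm produces the same amount; substituting Σ_{j≠i} q_j = 2q_i yields q_i = 126/4 = 63/2.
Total output Q = 189/2, so price P = 140 - 189/2 = 91/2.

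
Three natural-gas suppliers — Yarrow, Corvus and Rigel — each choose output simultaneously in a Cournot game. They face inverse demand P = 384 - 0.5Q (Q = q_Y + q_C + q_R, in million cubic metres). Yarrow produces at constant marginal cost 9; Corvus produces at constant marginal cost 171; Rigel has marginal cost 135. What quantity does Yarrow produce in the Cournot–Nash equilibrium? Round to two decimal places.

331.50

Yarrow's profit: π_Y = (384 - 0.5Q)q_Y - (9q_Y). Setting ∂π_Y/∂q_Y = 0: 375 - q_Y - (1/2)(q_C + q_R) = 0.
Corvus's profit: π_C = (384 - 0.5Q)q_C - (171q_C). Setting ∂π_C/∂q_C = 0: 213 - q_C - (1/2)(q_Y + q_R) = 0.
Rigel's profit: π_R = (384 - 0.5Q)q_R - (135q_R). Setting ∂π_R/∂q_R = 0: 249 - q_R - (1/2)(q_Y + q_C) = 0.
Adding the 3 conditions: 837 − Q − Q = 0, i.e. Q = 837/2.
Back-substituting: q_Y = (375 − 837/4)/(1/2) = 663/2, q_C = (213 − 837/4)/(1/2) = 15/2, q_R = (249 − 837/4)/(1/2) = 159/2.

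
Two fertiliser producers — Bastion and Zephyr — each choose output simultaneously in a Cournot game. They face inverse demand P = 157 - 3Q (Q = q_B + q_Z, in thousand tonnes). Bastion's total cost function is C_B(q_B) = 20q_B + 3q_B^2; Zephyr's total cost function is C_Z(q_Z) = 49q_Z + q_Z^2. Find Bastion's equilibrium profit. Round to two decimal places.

Bastion's profit: π_B = (157 - 3Q)q_B - (20q_B + 3q_B²). Setting ∂π_B/∂q_B = 0: 137 - 12q_B - 3(q_Z) = 0.
Zephyr's profit: π_Z = (157 - 3Q)q_Z - (49q_Z + q_Z²). Setting ∂π_Z/∂q_Z = 0: 108 - 8q_Z - 3(q_B) = 0.
So q_B = (137 - 3q_Z)/12 and q_Z = (108 - 3q_B)/8.
Substituting one into the other gives q_B = 772/87 and q_Z = 295/29.
Price P = 157 - 3·(1657/87) = 99.8621.
Bastion's profit: 99.8621·(772/87) - 20·(772/87) - 3(772/87)² = 472.4407.

472.44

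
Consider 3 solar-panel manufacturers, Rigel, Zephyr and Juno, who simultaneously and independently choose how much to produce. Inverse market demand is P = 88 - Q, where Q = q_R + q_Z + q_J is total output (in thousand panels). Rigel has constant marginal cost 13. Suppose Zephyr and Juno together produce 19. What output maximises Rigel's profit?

With rivals' combined output fixed at 19, Rigel's profit is π_R = (88 - 19 - q_R)q_R - (13q_R) = (69 - q_R)q_R - (13q_R).
∂π_R/∂q_R = 56 - 2q_R = 0, so q_R = 28.

28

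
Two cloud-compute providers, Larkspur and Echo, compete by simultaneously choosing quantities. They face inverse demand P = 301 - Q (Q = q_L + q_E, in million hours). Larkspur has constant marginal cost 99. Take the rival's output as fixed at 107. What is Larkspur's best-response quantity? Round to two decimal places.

With the rival's output fixed at 107, Larkspur's profit is π_L = (301 - 107 - q_L)q_L - (99q_L) = (194 - q_L)q_L - (99q_L).
∂π_L/∂q_L = 95 - 2q_L = 0, so q_L = 95/2.

47.50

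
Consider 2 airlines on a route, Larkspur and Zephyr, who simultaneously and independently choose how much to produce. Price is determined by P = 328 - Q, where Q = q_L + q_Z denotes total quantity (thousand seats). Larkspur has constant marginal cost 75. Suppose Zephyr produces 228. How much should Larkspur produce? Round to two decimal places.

12.50

With the rival's output fixed at 228, Larkspur's profit is π_L = (328 - 228 - q_L)q_L - (75q_L) = (100 - q_L)q_L - (75q_L).
∂π_L/∂q_L = 25 - 2q_L = 0, so q_L = 25/2.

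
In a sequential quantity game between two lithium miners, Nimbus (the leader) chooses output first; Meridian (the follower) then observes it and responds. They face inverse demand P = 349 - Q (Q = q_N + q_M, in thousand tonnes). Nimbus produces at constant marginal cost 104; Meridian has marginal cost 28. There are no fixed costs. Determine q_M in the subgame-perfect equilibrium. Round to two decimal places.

118.25

Solve by backward induction. Given q_N, the follower Meridian maximises π_M = (349 - q_N - q_M)q_M - 28q_M.
∂π_M/∂q_M = 321 - q_N - 2q_M = 0 gives the reaction function q_M = (321 - q_N)/2.
Nimbus substitutes q_M(q_N) into its own profit: π_N = q_N(349 - q_N - (321 - q_N)/2) - 104q_N = (377/2 - (1/2)q_N)q_N - 104q_N.
Maximising: ∂π_N/∂q_N = 169/2 - q_N = 0, giving q_N = 169/2.
Then q_M = (321 - 169/2)/2 = 473/4.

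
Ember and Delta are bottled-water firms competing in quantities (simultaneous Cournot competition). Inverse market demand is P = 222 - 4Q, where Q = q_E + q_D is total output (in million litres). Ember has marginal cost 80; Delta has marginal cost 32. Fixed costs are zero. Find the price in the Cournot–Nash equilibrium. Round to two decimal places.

Ember's profit: π_E = (222 - 4Q)q_E - (80q_E). Setting ∂π_E/∂q_E = 0: 142 - 8q_E - 4(q_D) = 0.
Delta's profit: π_D = (222 - 4Q)q_D - (32q_D). Setting ∂π_D/∂q_D = 0: 190 - 8q_D - 4(q_E) = 0.
So q_E = (142 - 4q_D)/8 and q_D = (190 - 4q_E)/8.
Substituting one into the other gives q_E = 47/6 and q_D = 119/6.
Total output Q = 83/3, so price P = 222 - 4·(83/3) = 334/3.

111.33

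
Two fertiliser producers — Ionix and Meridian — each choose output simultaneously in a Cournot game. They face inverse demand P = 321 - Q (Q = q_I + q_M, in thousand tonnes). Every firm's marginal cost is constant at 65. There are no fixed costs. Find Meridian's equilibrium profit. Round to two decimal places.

A representative firm's profit is π_i = q_i(321 - Q) - 65q_i.
First-order condition (treating rivals' output as given): 256 - 2q_i - q_j = 0.
By symmetry each firm produces the same amount; substituting q_j = q_i yields q_i = 256/3.
Price P = 321 - 512/3 = 451/3.
Meridian's profit: (451/3 - 65)·(256/3) = 7281.7778.

7281.78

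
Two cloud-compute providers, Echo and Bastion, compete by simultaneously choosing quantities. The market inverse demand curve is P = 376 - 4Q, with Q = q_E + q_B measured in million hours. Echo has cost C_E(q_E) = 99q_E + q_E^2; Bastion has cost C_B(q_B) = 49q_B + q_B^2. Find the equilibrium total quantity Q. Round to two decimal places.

Echo's profit: π_E = (376 - 4Q)q_E - (99q_E + q_E²). Setting ∂π_E/∂q_E = 0: 277 - 10q_E - 4(q_B) = 0.
Bastion's profit: π_B = (376 - 4Q)q_B - (49q_B + q_B²). Setting ∂π_B/∂q_B = 0: 327 - 10q_B - 4(q_E) = 0.
So q_E = (277 - 4q_B)/10 and q_B = (327 - 4q_E)/10.
Solving the pair: q_E = 731/42, q_B = 1081/42.
Total output Q = 731/42 + 1081/42 = 302/7.

43.14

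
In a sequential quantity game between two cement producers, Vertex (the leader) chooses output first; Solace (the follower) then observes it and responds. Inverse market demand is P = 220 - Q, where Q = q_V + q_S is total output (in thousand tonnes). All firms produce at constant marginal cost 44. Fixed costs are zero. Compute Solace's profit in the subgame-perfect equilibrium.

The follower Solace best-responds to any q_V: π_S = (220 - Q)q_S - 44q_S.
∂π_S/∂q_S = 176 - q_V - 2q_S = 0 gives the reaction function q_S = (176 - q_V)/2.
Vertex substitutes q_S(q_V) into its own profit: π_V = q_V(220 - q_V - (176 - q_V)/2) - 44q_V = (132 - (1/2)q_V)q_V - 44q_V.
Leader FOC: 88 - q_V = 0, so q_V = 88.
Then q_S = (176 - 88)/2 = 44.
Price P = 220 - 132 = 88.
Solace's profit: (88 - 44)·44 = 1936.

1936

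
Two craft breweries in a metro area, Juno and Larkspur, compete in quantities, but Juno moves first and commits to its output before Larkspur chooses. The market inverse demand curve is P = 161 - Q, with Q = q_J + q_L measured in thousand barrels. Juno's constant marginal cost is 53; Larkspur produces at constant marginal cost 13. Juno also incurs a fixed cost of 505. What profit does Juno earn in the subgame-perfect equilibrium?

The follower Larkspur best-responds to any q_J: π_L = (161 - Q)q_L - 13q_L.
∂π_L/∂q_L = 148 - q_J - 2q_L = 0 gives the reaction function q_L = (148 - q_J)/2.
The leader anticipates this reaction. Substituting into P = 161 - Q gives P = 87 - (1/2)q_J, so π_J = (87 - (1/2)q_J)q_J - 53q_J.
Leader FOC: 34 - q_J = 0, so q_J = 34.
Then q_L = (148 - 34)/2 = 57.
Price P = 161 - 91 = 70.
Juno's profit: (70 - 53)·34 - 505 = 73.

73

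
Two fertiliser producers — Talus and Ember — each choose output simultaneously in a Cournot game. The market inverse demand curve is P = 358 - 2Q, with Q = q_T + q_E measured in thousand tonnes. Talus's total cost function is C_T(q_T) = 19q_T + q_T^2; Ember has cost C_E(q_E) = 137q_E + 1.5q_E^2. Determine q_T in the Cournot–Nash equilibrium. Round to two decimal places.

50.82

Talus's profit: π_T = (358 - 2Q)q_T - (19q_T + q_T²). Setting ∂π_T/∂q_T = 0: 339 - 6q_T - 2(q_E) = 0.
Ember's profit: π_E = (358 - 2Q)q_E - (137q_E + (3/2)q_E²). Setting ∂π_E/∂q_E = 0: 221 - 7q_E - 2(q_T) = 0.
Best responses: q_T = (339 - 2q_E)/6, q_E = (221 - 2q_T)/7.
Substituting one into the other gives q_T = 1931/38 and q_E = 324/19.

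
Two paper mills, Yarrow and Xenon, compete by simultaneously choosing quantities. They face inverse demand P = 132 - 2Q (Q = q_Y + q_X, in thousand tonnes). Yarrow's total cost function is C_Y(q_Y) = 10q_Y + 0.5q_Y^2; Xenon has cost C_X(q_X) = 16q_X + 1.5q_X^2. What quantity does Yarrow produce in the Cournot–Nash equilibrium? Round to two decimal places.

Yarrow's profit: π_Y = (132 - 2Q)q_Y - (10q_Y + (1/2)q_Y²). Setting ∂π_Y/∂q_Y = 0: 122 - 5q_Y - 2(q_X) = 0.
Xenon's first-order condition: 116 - 7q_X - 2(q_Y) = 0.
Rearranging gives the reaction functions q_Y = (122 - 2q_X)/5 and q_X = (116 - 2q_Y)/7.
Substituting one into the other gives q_Y = 622/31 and q_X = 336/31.

20.06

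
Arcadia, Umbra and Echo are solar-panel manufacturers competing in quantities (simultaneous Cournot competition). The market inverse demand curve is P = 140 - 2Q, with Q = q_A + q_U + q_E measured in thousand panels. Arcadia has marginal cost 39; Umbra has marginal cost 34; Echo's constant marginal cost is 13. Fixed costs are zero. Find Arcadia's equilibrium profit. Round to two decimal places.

Arcadia's profit: π_A = (140 - 2Q)q_A - (39q_A). Setting ∂π_A/∂q_A = 0: 101 - 4q_A - 2(q_U + q_E) = 0.
Umbra's profit: π_U = (140 - 2Q)q_U - (34q_U). Setting ∂π_U/∂q_U = 0: 106 - 4q_U - 2(q_A + q_E) = 0.
Echo's profit: π_E = (140 - 2Q)q_E - (13q_E). Setting ∂π_E/∂q_E = 0: 127 - 4q_E - 2(q_A + q_U) = 0.
Adding the 3 first-order conditions: 334 − 8Q = 0, so Q = 167/4.
Back-substituting: q_A = (101 − 167/2)/2 = 35/4, q_U = (106 − 167/2)/2 = 45/4, q_E = (127 − 167/2)/2 = 87/4.
Price P = 140 - 2·(167/4) = 113/2.
Arcadia's profit: (113/2 - 39)·(35/4) = 1225/8.

153.13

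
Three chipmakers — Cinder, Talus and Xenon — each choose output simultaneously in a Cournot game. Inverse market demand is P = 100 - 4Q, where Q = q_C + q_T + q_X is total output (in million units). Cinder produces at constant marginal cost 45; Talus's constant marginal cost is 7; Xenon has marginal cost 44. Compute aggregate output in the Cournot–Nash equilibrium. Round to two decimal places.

Cinder's profit: π_C = (100 - 4Q)q_C - (45q_C). Setting ∂π_C/∂q_C = 0: 55 - 8q_C - 4(q_T + q_X) = 0.
Talus's first-order condition: 93 - 8q_T - 4(q_C + q_X) = 0.
Xenon's first-order condition: 56 - 8q_X - 4(q_C + q_T) = 0.
Summing all 3 equations gives 204 − 16Q = 0, hence Q = 51/4.
Back-substituting: q_C = (55 − 51)/4 = 1, q_T = (93 − 51)/4 = 21/2, q_X = (56 − 51)/4 = 5/4.
Total output Q = 1 + 21/2 + 5/4 = 51/4.

12.75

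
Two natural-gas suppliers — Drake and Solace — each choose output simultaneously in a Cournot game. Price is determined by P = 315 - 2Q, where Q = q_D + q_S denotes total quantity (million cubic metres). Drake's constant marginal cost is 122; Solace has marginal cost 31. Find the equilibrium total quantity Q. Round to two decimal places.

79.50

Drake's profit: π_D = (315 - 2Q)q_D - (122q_D). Setting ∂π_D/∂q_D = 0: 193 - 4q_D - 2(q_S) = 0.
Solace's first-order condition: 284 - 4q_S - 2(q_D) = 0.
Rearranging gives the reaction functions q_D = (193 - 2q_S)/4 and q_S = (284 - 2q_D)/4.
Substituting one into the other gives q_D = 17 and q_S = 125/2.
Total output Q = 17 + 125/2 = 159/2.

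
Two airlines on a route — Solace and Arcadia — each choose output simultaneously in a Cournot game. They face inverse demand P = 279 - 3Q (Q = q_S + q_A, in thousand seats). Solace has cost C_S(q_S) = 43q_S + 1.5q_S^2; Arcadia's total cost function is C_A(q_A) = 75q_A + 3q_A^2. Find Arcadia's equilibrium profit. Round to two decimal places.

Solace's profit: π_S = (279 - 3Q)q_S - (43q_S + (3/2)q_S²). Setting ∂π_S/∂q_S = 0: 236 - 9q_S - 3(q_A) = 0.
Arcadia's first-order condition: 204 - 12q_A - 3(q_S) = 0.
So q_S = (236 - 3q_A)/9 and q_A = (204 - 3q_S)/12.
Solving the pair: q_S = 740/33, q_A = 376/33.
Price P = 279 - 3·(372/11) = 1953/11.
Arcadia's profit: (1953/11)·(376/33) - 75·(376/33) - 3(376/33)² = 778.9311.

778.93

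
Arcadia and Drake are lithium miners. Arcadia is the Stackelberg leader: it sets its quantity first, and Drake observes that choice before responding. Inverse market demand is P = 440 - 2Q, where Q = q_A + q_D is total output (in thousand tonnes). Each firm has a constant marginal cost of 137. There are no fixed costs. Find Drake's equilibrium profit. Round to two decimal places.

The follower Drake best-responds to any q_A: π_D = (440 - 2Q)q_D - 137q_D.
∂π_D/∂q_D = 303 - 2q_A - 4q_D = 0 gives the reaction function q_D = (303 - 2q_A)/4.
Arcadia substitutes q_D(q_A) into its own profit: π_A = q_A(440 - 2q_A - (303 - 2q_A)/2) - 137q_A = (577/2 - q_A)q_A - 137q_A.
The leader's first-order condition 303/2 - 2q_A = 0 yields q_A = 303/4.
Then q_D = (303 - 2·(303/4))/4 = 303/8.
Price P = 440 - 2·(909/8) = 851/4.
Drake's profit: (851/4 - 137)·(303/8) = 2869.0313.

2869.03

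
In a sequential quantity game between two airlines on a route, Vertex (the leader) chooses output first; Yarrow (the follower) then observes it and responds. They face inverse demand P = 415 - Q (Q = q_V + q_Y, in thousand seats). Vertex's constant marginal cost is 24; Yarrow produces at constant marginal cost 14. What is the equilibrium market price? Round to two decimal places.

119.25

Solve by backward induction. Given q_V, the follower Yarrow maximises π_Y = (415 - q_V - q_Y)q_Y - 14q_Y.
∂π_Y/∂q_Y = 401 - q_V - 2q_Y = 0 gives the reaction function q_Y = (401 - q_V)/2.
The leader anticipates this reaction. Substituting into P = 415 - Q gives P = 429/2 - (1/2)q_V, so π_V = (429/2 - (1/2)q_V)q_V - 24q_V.
The leader's first-order condition 381/2 - q_V = 0 yields q_V = 381/2.
Then q_Y = (401 - 381/2)/2 = 421/4.
Total output Q = 1183/4, so price P = 415 - 1183/4 = 477/4.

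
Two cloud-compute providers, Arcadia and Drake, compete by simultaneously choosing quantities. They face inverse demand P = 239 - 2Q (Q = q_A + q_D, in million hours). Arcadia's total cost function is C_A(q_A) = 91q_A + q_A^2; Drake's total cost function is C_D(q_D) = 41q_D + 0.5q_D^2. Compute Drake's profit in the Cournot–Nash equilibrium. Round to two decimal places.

Arcadia's profit: π_A = (239 - 2Q)q_A - (91q_A + q_A²). Setting ∂π_A/∂q_A = 0: 148 - 6q_A - 2(q_D) = 0.
Drake's first-order condition: 198 - 5q_D - 2(q_A) = 0.
Rearranging gives the reaction functions q_A = (148 - 2q_D)/6 and q_D = (198 - 2q_A)/5.
Solving the pair: q_A = 172/13, q_D = 446/13.
Price P = 239 - 2·(618/13) = 1871/13.
Drake's profit: (1871/13)·(446/13) - 41·(446/13) - (1/2)(446/13)² = 2942.5444.

2942.54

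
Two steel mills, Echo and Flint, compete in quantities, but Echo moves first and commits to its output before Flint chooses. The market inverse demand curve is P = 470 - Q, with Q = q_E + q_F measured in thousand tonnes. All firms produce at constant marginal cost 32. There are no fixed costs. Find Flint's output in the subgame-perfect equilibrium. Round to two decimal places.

Solve by backward induction. Given q_E, the follower Flint maximises π_F = (470 - q_E - q_F)q_F - 32q_F.
Follower FOC: 438 - q_E - 2q_F = 0, so q_F(q_E) = (438 - q_E)/2.
The leader anticipates this reaction. Substituting into P = 470 - Q gives P = 251 - (1/2)q_E, so π_E = (251 - (1/2)q_E)q_E - 32q_E.
The leader's first-order condition 219 - q_E = 0 yields q_E = 219.
Then q_F = (438 - 219)/2 = 219/2.

109.50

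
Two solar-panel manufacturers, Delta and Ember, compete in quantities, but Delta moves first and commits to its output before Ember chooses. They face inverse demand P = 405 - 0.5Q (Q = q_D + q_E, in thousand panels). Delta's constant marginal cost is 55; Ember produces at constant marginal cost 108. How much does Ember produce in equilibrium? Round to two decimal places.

95.50

Solve by backward induction. Given q_D, the follower Ember maximises π_E = (405 - (1/2)q_D - (1/2)q_E)q_E - 108q_E.
Follower FOC: 297 - (1/2)q_D - q_E = 0, so q_E(q_D) = (297 - (1/2)q_D).
The leader anticipates this reaction. Substituting into P = 405 - 0.5Q gives P = 513/2 - (1/4)q_D, so π_D = (513/2 - (1/4)q_D)q_D - 55q_D.
The leader's first-order condition 403/2 - (1/2)q_D = 0 yields q_D = 403.
Then q_E = (297 - (1/2)·403) = 191/2.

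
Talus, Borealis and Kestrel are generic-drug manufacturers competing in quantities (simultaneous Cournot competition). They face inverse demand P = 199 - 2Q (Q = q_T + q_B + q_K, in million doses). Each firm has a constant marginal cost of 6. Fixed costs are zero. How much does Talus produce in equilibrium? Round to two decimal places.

24.13

A representative firm's profit is π_i = q_i(199 - 2Q) - 6q_i.
Setting ∂π_i/∂q_i = 0 with rivals' quantities fixed: 193 - 4q_i - 2·Σ_{j≠i} q_j = 0.
By symmetry each firm produces the same amount; substituting Σ_{j≠i} q_j = 2q_i yields q_i = 193/8.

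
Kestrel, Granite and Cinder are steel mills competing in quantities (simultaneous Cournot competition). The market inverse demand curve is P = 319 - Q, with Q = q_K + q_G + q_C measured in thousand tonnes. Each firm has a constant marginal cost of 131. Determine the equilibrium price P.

Each firm earns π_i = (319 - Q)q_i - 131q_i.
Setting ∂π_i/∂q_i = 0 with rivals' quantities fixed: 188 - 2q_i - Σ_{j≠i} q_j = 0.
By symmetry each firm produces the same amount; substituting Σ_{j≠i} q_j = 2q_i yields q_i = 188/4 = 47.
Total output Q = 141, so price P = 319 - 141 = 178.

178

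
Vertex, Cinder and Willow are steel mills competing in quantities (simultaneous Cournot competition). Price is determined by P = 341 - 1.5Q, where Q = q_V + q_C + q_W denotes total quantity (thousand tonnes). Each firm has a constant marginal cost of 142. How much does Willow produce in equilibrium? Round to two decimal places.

Each firm earns π_i = (341 - 1.5Q)q_i - 142q_i.
Setting ∂π_i/∂q_i = 0 with rivals' quantities fixed: 199 - 3q_i - (3/2)·Σ_{j≠i} q_j = 0.
With identical firms every q_j equals q_i, so Σ_{j≠i} q_j = 2q_i and 199 = 6q_i, giving q_i = 199/6.

33.17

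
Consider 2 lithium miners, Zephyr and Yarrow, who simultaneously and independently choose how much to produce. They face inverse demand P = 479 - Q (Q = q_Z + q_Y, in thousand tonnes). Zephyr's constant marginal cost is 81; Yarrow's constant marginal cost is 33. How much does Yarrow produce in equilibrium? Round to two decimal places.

164.67

Zephyr's profit: π_Z = (479 - Q)q_Z - (81q_Z). Setting ∂π_Z/∂q_Z = 0: 398 - 2q_Z - (q_Y) = 0.
Yarrow's first-order condition: 446 - 2q_Y - (q_Z) = 0.
Rearranging gives the reaction functions q_Z = (398 - q_Y)/2 and q_Y = (446 - q_Z)/2.
Solving the pair: q_Z = 350/3, q_Y = 494/3.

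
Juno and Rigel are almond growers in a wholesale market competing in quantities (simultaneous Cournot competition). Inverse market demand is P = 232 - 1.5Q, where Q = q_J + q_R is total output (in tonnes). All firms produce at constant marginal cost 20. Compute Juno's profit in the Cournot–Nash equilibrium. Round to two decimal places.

3329.19

Each firm earns π_i = (232 - 1.5Q)q_i - 20q_i.
First-order condition (treating rivals' output as given): 212 - 3q_i - (3/2)q_j = 0.
With identical firms every q_j equals q_i, so q_j = q_i and 212 = (9/2)q_i, giving q_i = 424/9.
Price P = 232 - (3/2)·(848/9) = 272/3.
Juno's profit: (272/3 - 20)·(424/9) = 3329.1852.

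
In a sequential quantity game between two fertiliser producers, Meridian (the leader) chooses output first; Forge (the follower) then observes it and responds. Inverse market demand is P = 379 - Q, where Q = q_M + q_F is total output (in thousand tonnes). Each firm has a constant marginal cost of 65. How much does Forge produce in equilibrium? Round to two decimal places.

The follower Forge best-responds to any q_M: π_F = (379 - Q)q_F - 65q_F.
∂π_F/∂q_F = 314 - q_M - 2q_F = 0 gives the reaction function q_F = (314 - q_M)/2.
Meridian substitutes q_F(q_M) into its own profit: π_M = q_M(379 - q_M - (314 - q_M)/2) - 65q_M = (222 - (1/2)q_M)q_M - 65q_M.
The leader's first-order condition 157 - q_M = 0 yields q_M = 157.
Then q_F = (314 - 157)/2 = 157/2.

78.50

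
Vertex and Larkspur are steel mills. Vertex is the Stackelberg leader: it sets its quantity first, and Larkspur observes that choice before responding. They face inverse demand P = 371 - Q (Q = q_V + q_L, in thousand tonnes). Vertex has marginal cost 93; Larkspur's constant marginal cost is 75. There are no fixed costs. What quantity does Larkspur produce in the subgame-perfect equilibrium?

83

The follower Larkspur best-responds to any q_V: π_L = (371 - Q)q_L - 75q_L.
∂π_L/∂q_L = 296 - q_V - 2q_L = 0 gives the reaction function q_L = (296 - q_V)/2.
Vertex substitutes q_L(q_V) into its own profit: π_V = q_V(371 - q_V - (296 - q_V)/2) - 93q_V = (223 - (1/2)q_V)q_V - 93q_V.
Maximising: ∂π_V/∂q_V = 130 - q_V = 0, giving q_V = 130.
Then q_L = (296 - 130)/2 = 83.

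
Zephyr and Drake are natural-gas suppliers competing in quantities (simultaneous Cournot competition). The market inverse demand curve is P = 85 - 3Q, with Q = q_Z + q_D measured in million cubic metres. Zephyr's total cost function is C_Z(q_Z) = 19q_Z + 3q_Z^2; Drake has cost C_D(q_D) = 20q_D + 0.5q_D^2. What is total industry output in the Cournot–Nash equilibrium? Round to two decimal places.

11.32

Zephyr's profit: π_Z = (85 - 3Q)q_Z - (19q_Z + 3q_Z²). Setting ∂π_Z/∂q_Z = 0: 66 - 12q_Z - 3(q_D) = 0.
Drake's first-order condition: 65 - 7q_D - 3(q_Z) = 0.
Rearranging gives the reaction functions q_Z = (66 - 3q_D)/12 and q_D = (65 - 3q_Z)/7.
Solving the pair: q_Z = 89/25, q_D = 194/25.
Total output Q = 89/25 + 194/25 = 283/25.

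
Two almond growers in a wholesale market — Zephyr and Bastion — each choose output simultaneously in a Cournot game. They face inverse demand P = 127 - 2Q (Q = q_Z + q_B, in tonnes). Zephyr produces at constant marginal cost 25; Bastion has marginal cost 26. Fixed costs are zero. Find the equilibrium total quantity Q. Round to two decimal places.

Zephyr's profit: π_Z = (127 - 2Q)q_Z - (25q_Z). Setting ∂π_Z/∂q_Z = 0: 102 - 4q_Z - 2(q_B) = 0.
Bastion's profit: π_B = (127 - 2Q)q_B - (26q_B). Setting ∂π_B/∂q_B = 0: 101 - 4q_B - 2(q_Z) = 0.
Rearranging gives the reaction functions q_Z = (102 - 2q_B)/4 and q_B = (101 - 2q_Z)/4.
Substituting one into the other gives q_Z = 103/6 and q_B = 50/3.
Total output Q = 103/6 + 50/3 = 203/6.

33.83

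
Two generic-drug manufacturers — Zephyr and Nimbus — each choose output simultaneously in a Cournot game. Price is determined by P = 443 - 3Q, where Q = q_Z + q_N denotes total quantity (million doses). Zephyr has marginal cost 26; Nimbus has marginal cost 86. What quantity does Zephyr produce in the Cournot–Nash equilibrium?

Zephyr's profit: π_Z = (443 - 3Q)q_Z - (26q_Z). Setting ∂π_Z/∂q_Z = 0: 417 - 6q_Z - 3(q_N) = 0.
Nimbus's profit: π_N = (443 - 3Q)q_N - (86q_N). Setting ∂π_N/∂q_N = 0: 357 - 6q_N - 3(q_Z) = 0.
Rearranging gives the reaction functions q_Z = (417 - 3q_N)/6 and q_N = (357 - 3q_Z)/6.
Solving the pair: q_Z = 53, q_N = 33.

53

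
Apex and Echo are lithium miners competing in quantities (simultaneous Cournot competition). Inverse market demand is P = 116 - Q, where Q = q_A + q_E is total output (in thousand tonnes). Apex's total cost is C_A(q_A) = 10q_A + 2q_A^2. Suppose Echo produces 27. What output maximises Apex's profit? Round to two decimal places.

With the rival's output fixed at 27, Apex's profit is π_A = (116 - 27 - q_A)q_A - (10q_A + 2q_A²) = (89 - q_A)q_A - (10q_A + 2q_A²).
∂π_A/∂q_A = 79 - 6q_A = 0, so q_A = 79/6.

13.17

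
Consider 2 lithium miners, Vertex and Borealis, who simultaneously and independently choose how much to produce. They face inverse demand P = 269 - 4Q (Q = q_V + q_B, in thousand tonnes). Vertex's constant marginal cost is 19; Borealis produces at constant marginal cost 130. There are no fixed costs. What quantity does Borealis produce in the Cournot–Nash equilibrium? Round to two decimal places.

2.33

Vertex's profit: π_V = (269 - 4Q)q_V - (19q_V). Setting ∂π_V/∂q_V = 0: 250 - 8q_V - 4(q_B) = 0.
Borealis's profit: π_B = (269 - 4Q)q_B - (130q_B). Setting ∂π_B/∂q_B = 0: 139 - 8q_B - 4(q_V) = 0.
So q_V = (250 - 4q_B)/8 and q_B = (139 - 4q_V)/8.
Substituting one into the other gives q_V = 361/12 and q_B = 7/3.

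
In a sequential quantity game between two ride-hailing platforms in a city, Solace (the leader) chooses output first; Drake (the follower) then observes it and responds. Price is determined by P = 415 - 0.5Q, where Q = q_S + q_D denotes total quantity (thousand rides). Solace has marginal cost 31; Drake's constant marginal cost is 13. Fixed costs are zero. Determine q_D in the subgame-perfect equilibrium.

219

Solve by backward induction. Given q_S, the follower Drake maximises π_D = (415 - (1/2)q_S - (1/2)q_D)q_D - 13q_D.
Follower FOC: 402 - (1/2)q_S - q_D = 0, so q_D(q_S) = (402 - (1/2)q_S).
The leader anticipates this reaction. Substituting into P = 415 - 0.5Q gives P = 214 - (1/4)q_S, so π_S = (214 - (1/4)q_S)q_S - 31q_S.
Maximising: ∂π_S/∂q_S = 183 - (1/2)q_S = 0, giving q_S = 366.
Then q_D = (402 - (1/2)·366) = 219.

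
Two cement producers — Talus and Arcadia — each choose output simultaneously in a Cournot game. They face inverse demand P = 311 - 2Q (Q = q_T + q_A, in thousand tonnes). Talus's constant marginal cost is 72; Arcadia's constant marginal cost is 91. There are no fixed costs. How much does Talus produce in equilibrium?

Talus's profit: π_T = (311 - 2Q)q_T - (72q_T). Setting ∂π_T/∂q_T = 0: 239 - 4q_T - 2(q_A) = 0.
Arcadia's first-order condition: 220 - 4q_A - 2(q_T) = 0.
Best responses: q_T = (239 - 2q_A)/4, q_A = (220 - 2q_T)/4.
Substituting one into the other gives q_T = 43 and q_A = 67/2.

43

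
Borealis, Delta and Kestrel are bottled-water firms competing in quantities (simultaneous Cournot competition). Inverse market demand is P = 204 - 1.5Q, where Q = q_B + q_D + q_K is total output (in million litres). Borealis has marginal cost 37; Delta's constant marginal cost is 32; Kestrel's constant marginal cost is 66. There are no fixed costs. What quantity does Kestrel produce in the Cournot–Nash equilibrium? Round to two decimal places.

Borealis's profit: π_B = (204 - 1.5Q)q_B - (37q_B). Setting ∂π_B/∂q_B = 0: 167 - 3q_B - (3/2)(q_D + q_K) = 0.
Delta's profit: π_D = (204 - 1.5Q)q_D - (32q_D). Setting ∂π_D/∂q_D = 0: 172 - 3q_D - (3/2)(q_B + q_K) = 0.
Kestrel's profit: π_K = (204 - 1.5Q)q_K - (66q_K). Setting ∂π_K/∂q_K = 0: 138 - 3q_K - (3/2)(q_B + q_D) = 0.
Adding the 3 first-order conditions: 477 − 6Q = 0, so Q = 159/2.
Back-substituting: q_B = (167 − 477/4)/(3/2) = 191/6, q_D = (172 − 477/4)/(3/2) = 211/6, q_K = (138 − 477/4)/(3/2) = 25/2.

12.50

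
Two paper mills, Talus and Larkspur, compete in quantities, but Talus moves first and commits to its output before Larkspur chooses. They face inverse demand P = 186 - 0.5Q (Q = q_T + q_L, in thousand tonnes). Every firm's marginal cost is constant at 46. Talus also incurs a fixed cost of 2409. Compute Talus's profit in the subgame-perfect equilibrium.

2491

The follower Larkspur best-responds to any q_T: π_L = (186 - 0.5Q)q_L - 46q_L.
Follower FOC: 140 - (1/2)q_T - q_L = 0, so q_L(q_T) = (140 - (1/2)q_T).
Talus substitutes q_L(q_T) into its own profit: π_T = q_T(186 - (1/2)q_T - (140 - (1/2)q_T)/2) - 46q_T = (116 - (1/4)q_T)q_T - 46q_T.
The leader's first-order condition 70 - (1/2)q_T = 0 yields q_T = 140.
Then q_L = (140 - (1/2)·140) = 70.
Price P = 186 - (1/2)·210 = 81.
Talus's profit: (81 - 46)·140 - 2409 = 2491.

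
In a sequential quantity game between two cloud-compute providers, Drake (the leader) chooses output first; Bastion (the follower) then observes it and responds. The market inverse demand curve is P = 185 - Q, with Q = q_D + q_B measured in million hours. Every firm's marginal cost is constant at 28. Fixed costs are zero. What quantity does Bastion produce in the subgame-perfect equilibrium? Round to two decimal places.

39.25

Solve by backward induction. Given q_D, the follower Bastion maximises π_B = (185 - q_D - q_B)q_B - 28q_B.
Follower FOC: 157 - q_D - 2q_B = 0, so q_B(q_D) = (157 - q_D)/2.
The leader anticipates this reaction. Substituting into P = 185 - Q gives P = 213/2 - (1/2)q_D, so π_D = (213/2 - (1/2)q_D)q_D - 28q_D.
Maximising: ∂π_D/∂q_D = 157/2 - q_D = 0, giving q_D = 157/2.
Then q_B = (157 - 157/2)/2 = 157/4.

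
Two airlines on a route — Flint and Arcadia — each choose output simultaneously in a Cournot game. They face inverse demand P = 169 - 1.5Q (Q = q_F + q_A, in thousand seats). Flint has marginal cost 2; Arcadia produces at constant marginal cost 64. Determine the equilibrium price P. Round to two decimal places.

78.33

Flint's profit: π_F = (169 - 1.5Q)q_F - (2q_F). Setting ∂π_F/∂q_F = 0: 167 - 3q_F - (3/2)(q_A) = 0.
Arcadia's first-order condition: 105 - 3q_A - (3/2)(q_F) = 0.
Rearranging gives the reaction functions q_F = (167 - (3/2)q_A)/3 and q_A = (105 - (3/2)q_F)/3.
Solving the pair: q_F = 458/9, q_A = 86/9.
Total output Q = 544/9, so price P = 169 - (3/2)·(544/9) = 235/3.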